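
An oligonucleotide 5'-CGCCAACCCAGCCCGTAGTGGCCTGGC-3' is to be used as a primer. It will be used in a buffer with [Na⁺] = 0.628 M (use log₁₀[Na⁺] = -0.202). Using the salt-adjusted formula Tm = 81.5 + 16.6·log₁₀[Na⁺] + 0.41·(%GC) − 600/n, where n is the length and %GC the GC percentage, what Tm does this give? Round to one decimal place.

Length n = 27. A=4, T=3, G=8, C=12
G+C = 20, so %GC = 20/27 × 100 = 74.074%
Salt term: 16.6 × (-0.202) = -3.353
GC term: 0.41 × 74.074 = 30.37; length term: −600/27 = −22.222
Tm = 81.5 + (-3.353) + 30.37 − 22.222 = 86.295 → 86.3°C

86.3°C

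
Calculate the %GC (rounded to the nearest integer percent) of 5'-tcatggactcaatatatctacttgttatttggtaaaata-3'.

Counting bases: A=13, T=16, G=5, C=5
G+C = 5 + 5 = 10 out of 39 bases
%GC = 10/39 × 100 = 25.64% ≈ 26%

26%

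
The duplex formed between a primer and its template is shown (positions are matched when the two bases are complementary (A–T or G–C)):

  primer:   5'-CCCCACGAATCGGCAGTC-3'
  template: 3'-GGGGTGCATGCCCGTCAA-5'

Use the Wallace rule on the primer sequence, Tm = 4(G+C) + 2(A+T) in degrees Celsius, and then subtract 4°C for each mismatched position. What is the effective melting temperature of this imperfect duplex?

Primer base counts: A=4, T=2, G=4, C=8 → A+T=6, G+C=12
Perfect-match Tm = 2(6) + 4(12) = 12 + 48 = 60°C
Mismatches (positions where the bases are not complementary): 4 (at positions 8, 10, 11, 18)
Effective Tm = 60 − 4×4 = 60 − 16 = 44°C

44°C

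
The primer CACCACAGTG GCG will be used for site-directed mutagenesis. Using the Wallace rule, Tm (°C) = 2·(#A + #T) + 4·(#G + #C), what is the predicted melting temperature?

Scanning the sequence gives G=4, A=3, T=1, C=5.
So N_AT = 4 and N_GC = 9.
Tm = 2(4) + 4(9) = 8 + 36 = 44°C

44°C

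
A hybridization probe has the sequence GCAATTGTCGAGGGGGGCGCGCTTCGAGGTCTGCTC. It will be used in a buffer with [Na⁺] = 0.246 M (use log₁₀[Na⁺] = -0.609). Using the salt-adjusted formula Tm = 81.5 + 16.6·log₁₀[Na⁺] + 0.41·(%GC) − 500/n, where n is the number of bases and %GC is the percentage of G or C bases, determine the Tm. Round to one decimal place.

Length n = 36. Counting bases: C=9, G=15, A=4, T=8
G+C = 24, so %GC = 24/36 × 100 = 66.667%
Salt term: 16.6 × (-0.609) = -10.109
GC term: 0.41 × 66.667 = 27.333; length term: −500/36 = −13.889
Tm = 81.5 + (-10.109) + 27.333 − 13.889 = 84.835 → 84.8°C

84.8°C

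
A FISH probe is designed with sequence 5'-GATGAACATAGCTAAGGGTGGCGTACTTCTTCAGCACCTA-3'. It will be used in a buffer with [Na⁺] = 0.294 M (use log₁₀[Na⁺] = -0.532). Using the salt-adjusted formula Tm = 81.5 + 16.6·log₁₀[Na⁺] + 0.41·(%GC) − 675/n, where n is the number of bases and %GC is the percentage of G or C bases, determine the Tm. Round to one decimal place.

Length n = 40. Counting bases: G=10, A=11, C=9, T=10
G+C = 19, so %GC = 19/40 × 100 = 47.5%
Salt term: 16.6 × (-0.532) = -8.831
GC term: 0.41 × 47.5 = 19.475; length term: −675/40 = −16.875
Tm = 81.5 + (-8.831) + 19.475 − 16.875 = 75.269 → 75.3°C

75.3°C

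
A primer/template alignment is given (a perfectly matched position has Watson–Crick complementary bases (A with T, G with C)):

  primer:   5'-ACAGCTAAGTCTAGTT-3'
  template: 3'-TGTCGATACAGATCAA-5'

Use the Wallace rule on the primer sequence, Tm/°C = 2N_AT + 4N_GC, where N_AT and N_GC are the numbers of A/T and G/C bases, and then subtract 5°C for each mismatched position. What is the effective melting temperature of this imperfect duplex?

39°C

Primer base counts: A=5, T=5, G=3, C=3 → A+T=10, G+C=6
Perfect-match Tm = 2(10) + 4(6) = 20 + 24 = 44°C
Mismatches (positions where the bases are not complementary): 1 (at position 8)
Effective Tm = 44 − 1×5 = 44 − 5 = 39°C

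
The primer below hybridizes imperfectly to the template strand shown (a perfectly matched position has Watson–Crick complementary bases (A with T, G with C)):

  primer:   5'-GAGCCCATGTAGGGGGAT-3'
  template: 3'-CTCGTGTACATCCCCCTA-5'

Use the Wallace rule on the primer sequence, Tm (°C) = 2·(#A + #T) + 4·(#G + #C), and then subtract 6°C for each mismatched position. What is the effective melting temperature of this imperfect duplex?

Primer base counts: A=4, T=3, G=8, C=3 → A+T=7, G+C=11
Perfect-match Tm = 2(7) + 4(11) = 14 + 44 = 58°C
Mismatches (positions where the bases are not complementary): 1 (at position 5)
Effective Tm = 58 − 1×6 = 58 − 6 = 52°C

52°C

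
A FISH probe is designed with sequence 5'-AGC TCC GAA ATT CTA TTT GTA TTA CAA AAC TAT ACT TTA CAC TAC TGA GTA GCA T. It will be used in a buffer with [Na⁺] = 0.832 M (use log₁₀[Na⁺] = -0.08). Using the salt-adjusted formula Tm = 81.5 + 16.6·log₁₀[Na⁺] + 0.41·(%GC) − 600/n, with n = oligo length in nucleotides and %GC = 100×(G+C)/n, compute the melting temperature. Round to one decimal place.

81.9°C

Length n = 55. Base counts: A=19, C=11, T=19, G=6
G+C = 17, so %GC = 17/55 × 100 = 30.909%
Salt term: 16.6 × (-0.08) = -1.328
GC term: 0.41 × 30.909 = 12.673; length term: −600/55 = −10.909
Tm = 81.5 + (-1.328) + 12.673 − 10.909 = 81.936 → 81.9°C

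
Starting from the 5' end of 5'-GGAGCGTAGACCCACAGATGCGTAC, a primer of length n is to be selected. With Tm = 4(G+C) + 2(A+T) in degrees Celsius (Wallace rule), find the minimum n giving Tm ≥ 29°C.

First 8 bases: GGAGCGTA → Tm = 26°C (< 29°C)
First 9 bases: GGAGCGTAG → Tm = 30°C (≥ 29°C)
Each additional base adds 2°C (A/T) or 4°C (G/C), so Tm is non-decreasing in n; n = 9 is the first length to reach 29°C.

n = 9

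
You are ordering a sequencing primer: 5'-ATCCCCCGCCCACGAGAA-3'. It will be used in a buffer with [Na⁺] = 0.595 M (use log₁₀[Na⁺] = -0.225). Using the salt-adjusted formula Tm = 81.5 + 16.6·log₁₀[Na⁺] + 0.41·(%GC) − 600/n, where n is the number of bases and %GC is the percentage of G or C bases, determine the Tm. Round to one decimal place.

Length n = 18. Counting bases: G=3, C=9, T=1, A=5
G+C = 12, so %GC = 12/18 × 100 = 66.667%
Salt term: 16.6 × (-0.225) = -3.735
GC term: 0.41 × 66.667 = 27.333; length term: −600/18 = −33.333
Tm = 81.5 + (-3.735) + 27.333 − 33.333 = 71.765 → 71.8°C

71.8°C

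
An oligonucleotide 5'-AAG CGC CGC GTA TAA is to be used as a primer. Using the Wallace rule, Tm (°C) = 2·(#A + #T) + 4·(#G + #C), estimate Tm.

46°C

Base counts: G=4, T=2, C=4, A=5
A+T = 7, G+C = 8
Tm = 4·8 + 2·7 = 32 + 14 = 46°C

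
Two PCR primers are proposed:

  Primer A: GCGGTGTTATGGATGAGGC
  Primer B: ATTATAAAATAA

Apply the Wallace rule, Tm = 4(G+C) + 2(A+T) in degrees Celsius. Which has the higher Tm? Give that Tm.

Primer A, 60°C

Primer A: A+T=8, G+C=11 → Tm = 2(8)+4(11) = 60°C
Primer B: A+T=12, G+C=0 → Tm = 2(12)+4(0) = 24°C
60°C vs 24°C → primer A is higher.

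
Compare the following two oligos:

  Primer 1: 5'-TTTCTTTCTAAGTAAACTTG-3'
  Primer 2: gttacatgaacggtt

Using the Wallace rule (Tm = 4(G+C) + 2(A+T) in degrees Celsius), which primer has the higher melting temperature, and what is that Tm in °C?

Primer 1, 50°C

Primer 1: A+T=15, G+C=5 → Tm = 2(15)+4(5) = 50°C
Primer 2: A+T=9, G+C=6 → Tm = 2(9)+4(6) = 42°C
50°C vs 42°C → primer 1 is higher.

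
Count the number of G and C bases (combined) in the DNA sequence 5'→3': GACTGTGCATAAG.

6

T=3, A=4, C=2, G=4
G+C = 4 + 2 = 6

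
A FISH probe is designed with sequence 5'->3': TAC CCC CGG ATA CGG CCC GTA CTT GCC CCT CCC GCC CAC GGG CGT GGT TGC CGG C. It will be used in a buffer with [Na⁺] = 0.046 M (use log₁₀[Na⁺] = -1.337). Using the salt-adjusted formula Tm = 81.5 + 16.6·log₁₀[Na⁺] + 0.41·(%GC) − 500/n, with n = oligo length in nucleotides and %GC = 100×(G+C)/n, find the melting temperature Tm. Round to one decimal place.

80.8°C

Length n = 55. G=16, C=25, A=5, T=9
G+C = 41, so %GC = 41/55 × 100 = 74.545%
Salt term: 16.6 × (-1.337) = -22.194
GC term: 0.41 × 74.545 = 30.563; length term: −500/55 = −9.091
Tm = 81.5 + (-22.194) + 30.563 − 9.091 = 80.778 → 80.8°C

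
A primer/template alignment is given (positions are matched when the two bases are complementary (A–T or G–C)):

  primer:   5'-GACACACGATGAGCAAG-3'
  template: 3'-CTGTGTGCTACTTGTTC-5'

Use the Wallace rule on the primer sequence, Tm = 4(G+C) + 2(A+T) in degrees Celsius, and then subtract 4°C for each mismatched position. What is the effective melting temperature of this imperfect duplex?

48°C

Primer base counts: A=7, T=1, G=5, C=4 → A+T=8, G+C=9
Perfect-match Tm = 2(8) + 4(9) = 16 + 36 = 52°C
Mismatches (positions where the bases are not complementary): 1 (at position 13)
Effective Tm = 52 − 1×4 = 52 − 4 = 48°C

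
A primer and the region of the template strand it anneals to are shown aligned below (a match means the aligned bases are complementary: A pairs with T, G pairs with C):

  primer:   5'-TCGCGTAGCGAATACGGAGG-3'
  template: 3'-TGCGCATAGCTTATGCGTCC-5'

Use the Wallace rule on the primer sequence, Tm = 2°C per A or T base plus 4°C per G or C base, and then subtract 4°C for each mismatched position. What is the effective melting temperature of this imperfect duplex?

52°C

Primer base counts: A=5, T=3, G=8, C=4 → A+T=8, G+C=12
Perfect-match Tm = 2(8) + 4(12) = 16 + 48 = 64°C
Mismatches (positions where the bases are not complementary): 3 (at positions 1, 8, 17)
Effective Tm = 64 − 3×4 = 64 − 12 = 52°C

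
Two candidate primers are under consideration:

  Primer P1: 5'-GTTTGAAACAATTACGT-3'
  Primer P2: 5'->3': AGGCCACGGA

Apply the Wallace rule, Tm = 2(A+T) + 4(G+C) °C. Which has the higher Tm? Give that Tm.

Primer P1: A+T=12, G+C=5 → Tm = 2(12)+4(5) = 44°C
Primer P2: A+T=3, G+C=7 → Tm = 2(3)+4(7) = 34°C
44°C vs 34°C → primer P1 is higher.

Primer P1, 44°C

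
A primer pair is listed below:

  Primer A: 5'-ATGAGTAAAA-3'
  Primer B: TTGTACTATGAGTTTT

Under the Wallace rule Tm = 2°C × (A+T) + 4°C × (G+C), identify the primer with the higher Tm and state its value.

Primer A: A+T=8, G+C=2 → Tm = 2(8)+4(2) = 24°C
Primer B: A+T=12, G+C=4 → Tm = 2(12)+4(4) = 40°C
24°C vs 40°C → primer B is higher.

Primer B, 40°C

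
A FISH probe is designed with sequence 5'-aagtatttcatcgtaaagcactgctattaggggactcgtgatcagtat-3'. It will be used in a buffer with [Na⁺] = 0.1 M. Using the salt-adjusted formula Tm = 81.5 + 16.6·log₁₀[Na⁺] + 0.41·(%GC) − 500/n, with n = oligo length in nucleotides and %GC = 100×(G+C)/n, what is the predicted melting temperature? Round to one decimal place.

70.7°C

Length n = 48. Counting bases: G=11, C=8, T=15, A=14
G+C = 19, so %GC = 19/48 × 100 = 39.583%
Salt term: 16.6 × (-1) = -16.6
GC term: 0.41 × 39.583 = 16.229; length term: −500/48 = −10.417
Tm = 81.5 + (-16.6) + 16.229 − 10.417 = 70.712 → 70.7°C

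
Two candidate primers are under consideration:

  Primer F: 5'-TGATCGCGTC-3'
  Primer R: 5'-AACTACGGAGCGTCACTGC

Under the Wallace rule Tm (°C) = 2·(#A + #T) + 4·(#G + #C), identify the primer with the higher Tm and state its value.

Primer R, 60°C

Primer F: A+T=4, G+C=6 → Tm = 2(4)+4(6) = 32°C
Primer R: A+T=8, G+C=11 → Tm = 2(8)+4(11) = 60°C
32°C vs 60°C → primer R is higher.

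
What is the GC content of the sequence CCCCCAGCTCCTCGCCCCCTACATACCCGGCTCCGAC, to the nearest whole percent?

73%

Scanning the sequence gives A=5, G=5, T=5, C=22.
G+C = 5 + 22 = 27 out of 37 bases
%GC = 27/37 × 100 = 72.97% ≈ 73%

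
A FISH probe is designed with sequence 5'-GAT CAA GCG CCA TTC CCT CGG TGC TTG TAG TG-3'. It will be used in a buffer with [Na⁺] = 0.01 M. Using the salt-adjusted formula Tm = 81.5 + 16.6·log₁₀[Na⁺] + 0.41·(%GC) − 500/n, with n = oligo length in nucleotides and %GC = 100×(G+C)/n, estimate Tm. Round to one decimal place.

Length n = 32. A=5, T=9, C=9, G=9
G+C = 18, so %GC = 18/32 × 100 = 56.25%
Salt term: 16.6 × (-2) = -33.2
GC term: 0.41 × 56.25 = 23.062; length term: −500/32 = −15.625
Tm = 81.5 + (-33.2) + 23.062 − 15.625 = 55.737 → 55.7°C

55.7°C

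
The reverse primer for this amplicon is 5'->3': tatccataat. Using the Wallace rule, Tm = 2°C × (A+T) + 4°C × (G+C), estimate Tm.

24°C

Counting bases: A=4, G=0, T=4, C=2
A+T = 8, G+C = 2
Tm = 2(8) + 4(2) = 16 + 8 = 24°C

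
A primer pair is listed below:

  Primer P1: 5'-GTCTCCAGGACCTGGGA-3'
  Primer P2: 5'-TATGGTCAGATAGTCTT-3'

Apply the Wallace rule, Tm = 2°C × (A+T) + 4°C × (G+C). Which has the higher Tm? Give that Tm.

Primer P1, 56°C

Primer P1: A+T=6, G+C=11 → Tm = 2(6)+4(11) = 56°C
Primer P2: A+T=11, G+C=6 → Tm = 2(11)+4(6) = 46°C
56°C vs 46°C → primer P1 is higher.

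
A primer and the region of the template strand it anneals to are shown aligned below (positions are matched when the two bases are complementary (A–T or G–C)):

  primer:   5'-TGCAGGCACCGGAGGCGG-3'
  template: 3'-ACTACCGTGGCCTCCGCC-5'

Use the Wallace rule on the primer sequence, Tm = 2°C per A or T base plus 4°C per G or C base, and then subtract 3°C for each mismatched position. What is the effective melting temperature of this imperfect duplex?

Primer base counts: A=3, T=1, G=9, C=5 → A+T=4, G+C=14
Perfect-match Tm = 2(4) + 4(14) = 8 + 56 = 64°C
Mismatches (positions where the bases are not complementary): 2 (at positions 3, 4)
Effective Tm = 64 − 2×3 = 64 − 6 = 58°C

58°C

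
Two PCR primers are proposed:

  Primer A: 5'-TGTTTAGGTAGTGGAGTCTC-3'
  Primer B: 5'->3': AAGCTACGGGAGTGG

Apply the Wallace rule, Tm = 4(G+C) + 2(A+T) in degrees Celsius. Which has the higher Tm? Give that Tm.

Primer A: A+T=11, G+C=9 → Tm = 2(11)+4(9) = 58°C
Primer B: A+T=6, G+C=9 → Tm = 2(6)+4(9) = 48°C
58°C vs 48°C → primer A is higher.

Primer A, 58°C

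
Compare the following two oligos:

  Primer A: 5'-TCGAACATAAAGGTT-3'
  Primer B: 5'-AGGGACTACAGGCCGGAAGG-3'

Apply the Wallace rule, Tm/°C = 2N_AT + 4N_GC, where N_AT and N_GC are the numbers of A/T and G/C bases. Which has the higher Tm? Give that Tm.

Primer A: A+T=10, G+C=5 → Tm = 2(10)+4(5) = 40°C
Primer B: A+T=7, G+C=13 → Tm = 2(7)+4(13) = 66°C
40°C vs 66°C → primer B is higher.

Primer B, 66°C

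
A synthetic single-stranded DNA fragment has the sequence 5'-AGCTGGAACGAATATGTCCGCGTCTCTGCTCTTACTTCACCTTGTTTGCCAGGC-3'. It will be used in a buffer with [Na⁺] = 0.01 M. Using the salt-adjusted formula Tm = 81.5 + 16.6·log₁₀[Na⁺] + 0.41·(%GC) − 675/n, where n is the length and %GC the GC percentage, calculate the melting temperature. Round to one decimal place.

Length n = 54. Scanning the sequence gives G=12, C=16, A=9, T=17.
G+C = 28, so %GC = 28/54 × 100 = 51.852%
Salt term: 16.6 × (-2) = -33.2
GC term: 0.41 × 51.852 = 21.259; length term: −675/54 = −12.5
Tm = 81.5 + (-33.2) + 21.259 − 12.5 = 57.059 → 57.1°C

57.1°C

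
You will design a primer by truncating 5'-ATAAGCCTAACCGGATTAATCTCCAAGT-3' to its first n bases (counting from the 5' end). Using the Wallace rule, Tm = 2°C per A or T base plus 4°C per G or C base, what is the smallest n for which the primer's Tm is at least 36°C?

n = 13

First 12 bases: ATAAGCCTAACC → Tm = 34°C (< 36°C)
First 13 bases: ATAAGCCTAACCG → Tm = 38°C (≥ 36°C)
Since every base adds ≥2°C, Tm only increases with n, so the threshold is first crossed at n = 13.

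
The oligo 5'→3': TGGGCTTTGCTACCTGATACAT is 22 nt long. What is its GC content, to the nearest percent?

G=5, C=5, T=8, A=4
G+C = 5 + 5 = 10 out of 22 bases
%GC = 10/22 × 100 = 45.45% ≈ 45%

45%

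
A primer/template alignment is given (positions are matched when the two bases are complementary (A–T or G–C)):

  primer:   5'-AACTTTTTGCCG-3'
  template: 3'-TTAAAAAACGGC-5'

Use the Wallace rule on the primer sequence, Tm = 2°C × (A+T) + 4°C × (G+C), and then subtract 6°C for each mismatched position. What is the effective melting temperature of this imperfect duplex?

28°C

Primer base counts: A=2, T=5, G=2, C=3 → A+T=7, G+C=5
Perfect-match Tm = 2(7) + 4(5) = 14 + 20 = 34°C
Mismatches (positions where the bases are not complementary): 1 (at position 3)
Effective Tm = 34 − 1×6 = 34 − 6 = 28°C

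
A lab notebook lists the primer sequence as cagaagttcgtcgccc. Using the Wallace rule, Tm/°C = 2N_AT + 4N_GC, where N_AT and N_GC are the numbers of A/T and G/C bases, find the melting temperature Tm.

52°C

Scanning the sequence gives A=3, G=4, C=6, T=3.
A+T = 6, G+C = 10
Tm = 4·10 + 2·6 = 40 + 12 = 52°C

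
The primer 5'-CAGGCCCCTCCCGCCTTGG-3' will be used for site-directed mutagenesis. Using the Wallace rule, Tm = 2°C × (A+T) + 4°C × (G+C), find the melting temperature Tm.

A=1, T=3, C=10, G=5
AT pairs contribute 4, GC pairs contribute 15.
Tm = 2(4) + 4(15) = 8 + 60 = 68°C

68°C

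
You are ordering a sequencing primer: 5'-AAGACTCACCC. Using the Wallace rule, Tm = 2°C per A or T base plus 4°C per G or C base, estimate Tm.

Counting bases: A=4, C=5, T=1, G=1
A+T = 5, G+C = 6
Tm = 4·6 + 2·5 = 24 + 10 = 34°C

34°C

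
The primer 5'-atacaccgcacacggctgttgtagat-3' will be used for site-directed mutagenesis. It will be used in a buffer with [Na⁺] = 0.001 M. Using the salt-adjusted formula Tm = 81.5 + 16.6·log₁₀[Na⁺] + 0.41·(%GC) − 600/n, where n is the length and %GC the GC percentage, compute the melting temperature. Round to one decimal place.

Length n = 26. G=6, A=7, C=7, T=6
G+C = 13, so %GC = 13/26 × 100 = 50%
Salt term: 16.6 × (-3) = -49.8
GC term: 0.41 × 50 = 20.5; length term: −600/26 = −23.077
Tm = 81.5 + (-49.8) + 20.5 − 23.077 = 29.123 → 29.1°C

29.1°C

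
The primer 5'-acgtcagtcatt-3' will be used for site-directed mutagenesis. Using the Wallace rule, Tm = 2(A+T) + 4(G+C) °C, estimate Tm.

Scanning the sequence gives G=2, T=4, A=3, C=3.
A+T = 7, G+C = 5
Tm = 2×7 + 4×5 = 34°C

34°C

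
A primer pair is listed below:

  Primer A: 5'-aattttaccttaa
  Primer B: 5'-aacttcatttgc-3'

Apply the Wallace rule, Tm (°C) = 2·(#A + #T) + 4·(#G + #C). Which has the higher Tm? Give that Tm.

Primer B, 32°C

Primer A: A+T=11, G+C=2 → Tm = 2(11)+4(2) = 30°C
Primer B: A+T=8, G+C=4 → Tm = 2(8)+4(4) = 32°C
30°C vs 32°C → primer B is higher.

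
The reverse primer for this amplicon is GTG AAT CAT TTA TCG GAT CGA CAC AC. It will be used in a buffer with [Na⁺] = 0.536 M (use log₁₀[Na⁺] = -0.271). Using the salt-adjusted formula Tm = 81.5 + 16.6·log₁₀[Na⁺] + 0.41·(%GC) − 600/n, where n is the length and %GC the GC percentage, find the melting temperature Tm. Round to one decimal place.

71.3°C

Length n = 26. A=8, T=7, C=6, G=5
G+C = 11, so %GC = 11/26 × 100 = 42.308%
Salt term: 16.6 × (-0.271) = -4.499
GC term: 0.41 × 42.308 = 17.346; length term: −600/26 = −23.077
Tm = 81.5 + (-4.499) + 17.346 − 23.077 = 71.27 → 71.3°C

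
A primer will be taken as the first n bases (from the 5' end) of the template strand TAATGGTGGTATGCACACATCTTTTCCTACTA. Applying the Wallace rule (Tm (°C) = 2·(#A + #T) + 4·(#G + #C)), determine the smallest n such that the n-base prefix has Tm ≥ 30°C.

n = 11

First 10 bases: TAATGGTGGT → Tm = 28°C (< 30°C)
First 11 bases: TAATGGTGGTA → Tm = 30°C (≥ 30°C)
Since every base adds ≥2°C, Tm only increases with n, so the threshold is first crossed at n = 11.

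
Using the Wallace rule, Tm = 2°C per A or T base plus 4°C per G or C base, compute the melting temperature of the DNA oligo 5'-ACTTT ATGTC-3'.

Counting bases: T=5, A=2, C=2, G=1
AT pairs contribute 7, GC pairs contribute 3.
Tm = 2×7 + 4×3 = 26°C

26°C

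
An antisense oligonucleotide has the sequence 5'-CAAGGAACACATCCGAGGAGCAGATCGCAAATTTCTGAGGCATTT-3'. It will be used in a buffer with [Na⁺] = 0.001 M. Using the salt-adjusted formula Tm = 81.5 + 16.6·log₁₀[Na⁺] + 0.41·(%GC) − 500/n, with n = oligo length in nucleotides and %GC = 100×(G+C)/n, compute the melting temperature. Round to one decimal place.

39.7°C

Length n = 45. A=15, C=10, G=11, T=9
G+C = 21, so %GC = 21/45 × 100 = 46.667%
Salt term: 16.6 × (-3) = -49.8
GC term: 0.41 × 46.667 = 19.133; length term: −500/45 = −11.111
Tm = 81.5 + (-49.8) + 19.133 − 11.111 = 39.722 → 39.7°C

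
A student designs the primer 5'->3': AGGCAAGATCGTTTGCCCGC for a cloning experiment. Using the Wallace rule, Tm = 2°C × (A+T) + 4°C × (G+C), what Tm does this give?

64°C

Scanning the sequence gives T=4, C=6, A=4, G=6.
AT pairs contribute 8, GC pairs contribute 12.
Tm = 2(8) + 4(12) = 16 + 48 = 64°C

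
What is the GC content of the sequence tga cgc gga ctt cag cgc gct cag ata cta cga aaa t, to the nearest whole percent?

Counting bases: C=10, T=7, A=11, G=9
G+C = 9 + 10 = 19 out of 37 bases
%GC = 19/37 × 100 = 51.35% ≈ 51%

51%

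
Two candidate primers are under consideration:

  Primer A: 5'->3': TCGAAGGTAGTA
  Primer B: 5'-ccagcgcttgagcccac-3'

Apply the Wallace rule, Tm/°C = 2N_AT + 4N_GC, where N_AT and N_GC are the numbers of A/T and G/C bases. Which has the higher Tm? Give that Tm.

Primer B, 58°C

Primer A: A+T=7, G+C=5 → Tm = 2(7)+4(5) = 34°C
Primer B: A+T=5, G+C=12 → Tm = 2(5)+4(12) = 58°C
34°C vs 58°C → primer B is higher.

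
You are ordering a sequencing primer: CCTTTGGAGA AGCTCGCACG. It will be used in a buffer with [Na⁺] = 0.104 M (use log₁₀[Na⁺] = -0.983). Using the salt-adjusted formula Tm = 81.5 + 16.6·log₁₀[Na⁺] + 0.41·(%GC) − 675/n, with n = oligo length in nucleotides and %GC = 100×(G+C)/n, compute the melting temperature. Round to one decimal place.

Length n = 20. T=4, C=6, G=6, A=4
G+C = 12, so %GC = 12/20 × 100 = 60%
Salt term: 16.6 × (-0.983) = -16.318
GC term: 0.41 × 60 = 24.6; length term: −675/20 = −33.75
Tm = 81.5 + (-16.318) + 24.6 − 33.75 = 56.032 → 56.0°C

56.0°C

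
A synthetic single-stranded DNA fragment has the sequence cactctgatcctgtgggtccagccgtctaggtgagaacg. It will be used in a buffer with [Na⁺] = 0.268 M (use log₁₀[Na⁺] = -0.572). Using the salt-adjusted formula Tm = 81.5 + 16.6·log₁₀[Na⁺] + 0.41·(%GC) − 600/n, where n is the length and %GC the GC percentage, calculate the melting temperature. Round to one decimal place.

80.8°C

Length n = 39. A=7, C=11, T=9, G=12
G+C = 23, so %GC = 23/39 × 100 = 58.974%
Salt term: 16.6 × (-0.572) = -9.495
GC term: 0.41 × 58.974 = 24.179; length term: −600/39 = −15.385
Tm = 81.5 + (-9.495) + 24.179 − 15.385 = 80.799 → 80.8°C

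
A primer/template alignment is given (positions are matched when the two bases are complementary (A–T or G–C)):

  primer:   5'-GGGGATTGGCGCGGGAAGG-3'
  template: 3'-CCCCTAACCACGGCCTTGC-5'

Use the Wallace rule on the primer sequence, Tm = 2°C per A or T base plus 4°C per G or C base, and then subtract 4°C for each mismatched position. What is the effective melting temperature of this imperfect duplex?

Primer base counts: A=3, T=2, G=12, C=2 → A+T=5, G+C=14
Perfect-match Tm = 2(5) + 4(14) = 10 + 56 = 66°C
Mismatches (positions where the bases are not complementary): 3 (at positions 10, 13, 18)
Effective Tm = 66 − 3×4 = 66 − 12 = 54°C

54°C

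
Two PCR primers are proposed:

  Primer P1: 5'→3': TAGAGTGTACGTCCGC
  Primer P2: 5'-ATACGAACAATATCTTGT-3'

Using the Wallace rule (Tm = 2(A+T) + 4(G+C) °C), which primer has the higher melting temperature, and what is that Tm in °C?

Primer P1: A+T=7, G+C=9 → Tm = 2(7)+4(9) = 50°C
Primer P2: A+T=13, G+C=5 → Tm = 2(13)+4(5) = 46°C
50°C vs 46°C → primer P1 is higher.

Primer P1, 50°C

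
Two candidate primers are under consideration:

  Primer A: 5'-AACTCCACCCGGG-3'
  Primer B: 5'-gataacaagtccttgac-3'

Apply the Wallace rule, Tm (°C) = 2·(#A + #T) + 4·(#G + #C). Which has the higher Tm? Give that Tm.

Primer A: A+T=4, G+C=9 → Tm = 2(4)+4(9) = 44°C
Primer B: A+T=10, G+C=7 → Tm = 2(10)+4(7) = 48°C
44°C vs 48°C → primer B is higher.

Primer B, 48°C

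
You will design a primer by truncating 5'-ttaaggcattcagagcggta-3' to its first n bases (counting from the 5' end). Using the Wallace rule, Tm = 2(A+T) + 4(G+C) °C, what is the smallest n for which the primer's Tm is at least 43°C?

First 15 bases: TTAAGGCATTCAGAG → Tm = 42°C (< 43°C)
First 16 bases: TTAAGGCATTCAGAGC → Tm = 46°C (≥ 43°C)
Each additional base adds 2°C (A/T) or 4°C (G/C), so Tm is non-decreasing in n; n = 16 is the first length to reach 43°C.

n = 16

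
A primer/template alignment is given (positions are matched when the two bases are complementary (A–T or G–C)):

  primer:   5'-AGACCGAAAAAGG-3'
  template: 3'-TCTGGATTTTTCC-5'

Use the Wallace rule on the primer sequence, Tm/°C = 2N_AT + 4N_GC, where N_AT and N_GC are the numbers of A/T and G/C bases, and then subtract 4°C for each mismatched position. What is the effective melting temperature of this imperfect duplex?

34°C

Primer base counts: A=7, T=0, G=4, C=2 → A+T=7, G+C=6
Perfect-match Tm = 2(7) + 4(6) = 14 + 24 = 38°C
Mismatches (positions where the bases are not complementary): 1 (at position 6)
Effective Tm = 38 − 1×4 = 38 − 4 = 34°C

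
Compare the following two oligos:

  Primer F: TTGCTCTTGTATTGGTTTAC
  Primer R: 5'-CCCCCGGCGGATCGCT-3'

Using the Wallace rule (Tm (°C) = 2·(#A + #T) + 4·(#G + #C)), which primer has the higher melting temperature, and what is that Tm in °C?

Primer F: A+T=13, G+C=7 → Tm = 2(13)+4(7) = 54°C
Primer R: A+T=3, G+C=13 → Tm = 2(3)+4(13) = 58°C
54°C vs 58°C → primer R is higher.

Primer R, 58°C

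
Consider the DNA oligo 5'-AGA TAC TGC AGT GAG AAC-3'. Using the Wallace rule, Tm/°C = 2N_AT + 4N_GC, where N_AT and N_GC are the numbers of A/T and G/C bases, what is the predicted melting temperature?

52°C

Counting bases: G=5, A=7, C=3, T=3
So N_AT = 10 and N_GC = 8.
Tm = 2×10 + 4×8 = 52°C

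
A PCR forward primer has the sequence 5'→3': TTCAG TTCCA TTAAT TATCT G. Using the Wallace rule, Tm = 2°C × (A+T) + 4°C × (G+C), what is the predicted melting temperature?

Scanning the sequence gives A=5, T=10, G=2, C=4.
A+T = 15, G+C = 6
Tm = 2(15) + 4(6) = 30 + 24 = 54°C

54°C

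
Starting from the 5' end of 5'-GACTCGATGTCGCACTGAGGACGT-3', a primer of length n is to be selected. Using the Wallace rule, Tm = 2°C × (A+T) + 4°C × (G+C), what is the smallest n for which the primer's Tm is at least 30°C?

First 9 bases: GACTCGATG → Tm = 28°C (< 30°C)
First 10 bases: GACTCGATGT → Tm = 30°C (≥ 30°C)
Each additional base adds 2°C (A/T) or 4°C (G/C), so Tm is non-decreasing in n; n = 10 is the first length to reach 30°C.

n = 10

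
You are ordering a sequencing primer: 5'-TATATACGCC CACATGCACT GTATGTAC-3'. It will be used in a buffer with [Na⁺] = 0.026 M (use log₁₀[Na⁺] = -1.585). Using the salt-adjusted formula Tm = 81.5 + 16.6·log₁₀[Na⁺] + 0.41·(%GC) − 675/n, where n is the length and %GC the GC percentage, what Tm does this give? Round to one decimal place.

48.7°C

Length n = 28. Base counts: G=4, A=8, C=8, T=8
G+C = 12, so %GC = 12/28 × 100 = 42.857%
Salt term: 16.6 × (-1.585) = -26.311
GC term: 0.41 × 42.857 = 17.571; length term: −675/28 = −24.107
Tm = 81.5 + (-26.311) + 17.571 − 24.107 = 48.653 → 48.7°C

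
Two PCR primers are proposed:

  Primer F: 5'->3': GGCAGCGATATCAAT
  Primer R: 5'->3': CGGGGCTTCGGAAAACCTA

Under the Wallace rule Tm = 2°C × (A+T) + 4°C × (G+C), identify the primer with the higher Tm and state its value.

Primer R, 60°C

Primer F: A+T=8, G+C=7 → Tm = 2(8)+4(7) = 44°C
Primer R: A+T=8, G+C=11 → Tm = 2(8)+4(11) = 60°C
44°C vs 60°C → primer R is higher.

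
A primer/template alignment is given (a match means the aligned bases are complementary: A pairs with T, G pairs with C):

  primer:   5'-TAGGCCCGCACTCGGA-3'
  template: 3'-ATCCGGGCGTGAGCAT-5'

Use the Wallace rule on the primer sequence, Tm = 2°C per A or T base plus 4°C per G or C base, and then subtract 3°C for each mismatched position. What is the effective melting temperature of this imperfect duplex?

51°C

Primer base counts: A=3, T=2, G=5, C=6 → A+T=5, G+C=11
Perfect-match Tm = 2(5) + 4(11) = 10 + 44 = 54°C
Mismatches (positions where the bases are not complementary): 1 (at position 15)
Effective Tm = 54 − 1×3 = 54 − 3 = 51°C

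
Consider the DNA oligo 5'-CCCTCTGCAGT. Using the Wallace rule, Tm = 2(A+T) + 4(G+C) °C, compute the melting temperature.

36°C

Base counts: T=3, A=1, G=2, C=5
A+T = 4, G+C = 7
Tm = 2(4) + 4(7) = 8 + 28 = 36°C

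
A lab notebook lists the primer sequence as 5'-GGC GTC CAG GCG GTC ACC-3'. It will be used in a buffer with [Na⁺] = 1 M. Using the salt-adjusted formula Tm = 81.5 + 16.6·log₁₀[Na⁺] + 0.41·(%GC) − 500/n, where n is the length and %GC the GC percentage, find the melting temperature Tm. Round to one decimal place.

Length n = 18. A=2, G=7, C=7, T=2
G+C = 14, so %GC = 14/18 × 100 = 77.778%
Salt term: 16.6 × (0) = 0
GC term: 0.41 × 77.778 = 31.889; length term: −500/18 = −27.778
Tm = 81.5 + (0) + 31.889 − 27.778 = 85.611 → 85.6°C

85.6°C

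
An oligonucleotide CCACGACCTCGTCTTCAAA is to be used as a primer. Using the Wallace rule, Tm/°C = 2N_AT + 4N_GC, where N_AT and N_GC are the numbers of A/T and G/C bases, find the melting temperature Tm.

58°C

Counting bases: A=5, G=2, C=8, T=4
AT pairs contribute 9, GC pairs contribute 10.
Tm = 2(9) + 4(10) = 18 + 40 = 58°C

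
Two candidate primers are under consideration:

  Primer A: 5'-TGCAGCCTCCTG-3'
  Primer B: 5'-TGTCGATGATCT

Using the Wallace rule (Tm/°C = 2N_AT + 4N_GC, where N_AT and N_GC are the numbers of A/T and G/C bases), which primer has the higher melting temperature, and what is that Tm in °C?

Primer A, 40°C

Primer A: A+T=4, G+C=8 → Tm = 2(4)+4(8) = 40°C
Primer B: A+T=7, G+C=5 → Tm = 2(7)+4(5) = 34°C
40°C vs 34°C → primer A is higher.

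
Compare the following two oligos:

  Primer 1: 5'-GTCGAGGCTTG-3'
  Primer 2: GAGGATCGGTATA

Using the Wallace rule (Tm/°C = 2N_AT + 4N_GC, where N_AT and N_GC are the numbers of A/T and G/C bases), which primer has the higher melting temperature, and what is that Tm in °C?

Primer 1: A+T=4, G+C=7 → Tm = 2(4)+4(7) = 36°C
Primer 2: A+T=7, G+C=6 → Tm = 2(7)+4(6) = 38°C
36°C vs 38°C → primer 2 is higher.

Primer 2, 38°C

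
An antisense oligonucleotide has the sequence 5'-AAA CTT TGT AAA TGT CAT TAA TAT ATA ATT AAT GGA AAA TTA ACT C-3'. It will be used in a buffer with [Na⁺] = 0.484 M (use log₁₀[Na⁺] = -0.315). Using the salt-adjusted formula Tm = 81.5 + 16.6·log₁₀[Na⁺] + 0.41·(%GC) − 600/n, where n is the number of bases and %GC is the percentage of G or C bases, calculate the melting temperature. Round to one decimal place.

Length n = 46. Scanning the sequence gives C=4, T=17, A=21, G=4.
G+C = 8, so %GC = 8/46 × 100 = 17.391%
Salt term: 16.6 × (-0.315) = -5.229
GC term: 0.41 × 17.391 = 7.13; length term: −600/46 = −13.043
Tm = 81.5 + (-5.229) + 7.13 − 13.043 = 70.358 → 70.4°C

70.4°C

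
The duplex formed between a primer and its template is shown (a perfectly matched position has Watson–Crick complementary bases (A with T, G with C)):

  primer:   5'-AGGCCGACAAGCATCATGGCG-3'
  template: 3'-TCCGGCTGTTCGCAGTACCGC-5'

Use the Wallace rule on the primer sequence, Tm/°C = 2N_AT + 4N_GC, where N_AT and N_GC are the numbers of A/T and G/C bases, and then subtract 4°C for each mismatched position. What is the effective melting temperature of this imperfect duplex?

Primer base counts: A=6, T=2, G=7, C=6 → A+T=8, G+C=13
Perfect-match Tm = 2(8) + 4(13) = 16 + 52 = 68°C
Mismatches (positions where the bases are not complementary): 1 (at position 13)
Effective Tm = 68 − 1×4 = 68 − 4 = 64°C

64°C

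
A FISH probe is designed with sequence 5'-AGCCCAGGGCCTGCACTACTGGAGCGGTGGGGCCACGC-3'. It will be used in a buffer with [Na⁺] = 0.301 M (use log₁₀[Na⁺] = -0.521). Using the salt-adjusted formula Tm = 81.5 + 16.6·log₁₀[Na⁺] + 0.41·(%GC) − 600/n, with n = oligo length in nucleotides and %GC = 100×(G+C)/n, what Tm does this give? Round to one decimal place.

Length n = 38. Base counts: T=4, A=6, C=13, G=15
G+C = 28, so %GC = 28/38 × 100 = 73.684%
Salt term: 16.6 × (-0.521) = -8.649
GC term: 0.41 × 73.684 = 30.21; length term: −600/38 = −15.789
Tm = 81.5 + (-8.649) + 30.21 − 15.789 = 87.272 → 87.3°C

87.3°C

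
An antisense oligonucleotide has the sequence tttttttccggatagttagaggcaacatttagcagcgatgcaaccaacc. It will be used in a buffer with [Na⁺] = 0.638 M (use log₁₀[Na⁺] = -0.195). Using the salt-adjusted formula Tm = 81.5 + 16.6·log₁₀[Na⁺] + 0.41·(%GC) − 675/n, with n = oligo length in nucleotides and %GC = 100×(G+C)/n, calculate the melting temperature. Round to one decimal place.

82.1°C

Length n = 49. Base counts: G=10, T=14, A=14, C=11
G+C = 21, so %GC = 21/49 × 100 = 42.857%
Salt term: 16.6 × (-0.195) = -3.237
GC term: 0.41 × 42.857 = 17.571; length term: −675/49 = −13.776
Tm = 81.5 + (-3.237) + 17.571 − 13.776 = 82.058 → 82.1°C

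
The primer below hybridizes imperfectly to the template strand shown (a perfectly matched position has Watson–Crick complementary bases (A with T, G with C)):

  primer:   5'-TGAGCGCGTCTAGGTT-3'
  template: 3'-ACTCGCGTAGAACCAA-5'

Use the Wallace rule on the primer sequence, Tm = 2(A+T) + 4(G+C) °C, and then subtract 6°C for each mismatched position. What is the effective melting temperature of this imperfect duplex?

38°C

Primer base counts: A=2, T=5, G=6, C=3 → A+T=7, G+C=9
Perfect-match Tm = 2(7) + 4(9) = 14 + 36 = 50°C
Mismatches (positions where the bases are not complementary): 2 (at positions 8, 12)
Effective Tm = 50 − 2×6 = 50 − 12 = 38°C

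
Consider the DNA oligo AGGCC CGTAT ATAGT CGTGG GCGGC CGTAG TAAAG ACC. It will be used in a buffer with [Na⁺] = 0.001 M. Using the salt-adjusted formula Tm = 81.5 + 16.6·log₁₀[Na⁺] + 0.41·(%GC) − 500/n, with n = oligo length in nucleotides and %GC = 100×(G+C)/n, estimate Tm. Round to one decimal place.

Length n = 38. Counting bases: C=9, T=7, G=13, A=9
G+C = 22, so %GC = 22/38 × 100 = 57.895%
Salt term: 16.6 × (-3) = -49.8
GC term: 0.41 × 57.895 = 23.737; length term: −500/38 = −13.158
Tm = 81.5 + (-49.8) + 23.737 − 13.158 = 42.279 → 42.3°C

42.3°C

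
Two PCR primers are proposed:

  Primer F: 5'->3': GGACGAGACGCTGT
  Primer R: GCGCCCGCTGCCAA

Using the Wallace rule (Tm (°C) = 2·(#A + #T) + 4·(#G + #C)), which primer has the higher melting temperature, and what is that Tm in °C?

Primer R, 50°C

Primer F: A+T=5, G+C=9 → Tm = 2(5)+4(9) = 46°C
Primer R: A+T=3, G+C=11 → Tm = 2(3)+4(11) = 50°C
46°C vs 50°C → primer R is higher.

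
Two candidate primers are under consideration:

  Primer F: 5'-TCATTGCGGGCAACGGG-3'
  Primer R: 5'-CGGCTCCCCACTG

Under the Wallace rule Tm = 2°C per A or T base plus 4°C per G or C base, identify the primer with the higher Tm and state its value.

Primer F, 56°C

Primer F: A+T=6, G+C=11 → Tm = 2(6)+4(11) = 56°C
Primer R: A+T=3, G+C=10 → Tm = 2(3)+4(10) = 46°C
56°C vs 46°C → primer F is higher.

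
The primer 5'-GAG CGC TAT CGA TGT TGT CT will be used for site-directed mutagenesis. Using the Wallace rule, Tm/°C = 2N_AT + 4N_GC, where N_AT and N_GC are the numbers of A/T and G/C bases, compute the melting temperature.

G=6, A=3, C=4, T=7
So N_AT = 10 and N_GC = 10.
Tm = 2(10) + 4(10) = 20 + 40 = 60°C

60°C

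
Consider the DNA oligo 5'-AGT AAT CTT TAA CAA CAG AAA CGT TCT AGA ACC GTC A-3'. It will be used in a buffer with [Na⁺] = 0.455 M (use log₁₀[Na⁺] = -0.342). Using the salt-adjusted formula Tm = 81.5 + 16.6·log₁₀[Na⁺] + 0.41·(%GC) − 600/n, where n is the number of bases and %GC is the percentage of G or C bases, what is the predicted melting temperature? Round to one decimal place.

74.0°C

Length n = 37. T=9, A=15, G=5, C=8
G+C = 13, so %GC = 13/37 × 100 = 35.135%
Salt term: 16.6 × (-0.342) = -5.677
GC term: 0.41 × 35.135 = 14.405; length term: −600/37 = −16.216
Tm = 81.5 + (-5.677) + 14.405 − 16.216 = 74.012 → 74.0°C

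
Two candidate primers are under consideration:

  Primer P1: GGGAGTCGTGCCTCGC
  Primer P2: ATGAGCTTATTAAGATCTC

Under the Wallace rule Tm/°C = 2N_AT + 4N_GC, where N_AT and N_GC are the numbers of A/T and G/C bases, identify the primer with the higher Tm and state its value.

Primer P1: A+T=4, G+C=12 → Tm = 2(4)+4(12) = 56°C
Primer P2: A+T=13, G+C=6 → Tm = 2(13)+4(6) = 50°C
56°C vs 50°C → primer P1 is higher.

Primer P1, 56°C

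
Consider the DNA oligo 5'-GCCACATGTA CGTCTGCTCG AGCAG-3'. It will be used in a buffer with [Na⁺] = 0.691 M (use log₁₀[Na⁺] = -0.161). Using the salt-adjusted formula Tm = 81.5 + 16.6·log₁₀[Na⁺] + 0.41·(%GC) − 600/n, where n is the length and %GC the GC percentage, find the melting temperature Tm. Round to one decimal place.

79.4°C

Length n = 25. A=5, T=5, C=8, G=7
G+C = 15, so %GC = 15/25 × 100 = 60%
Salt term: 16.6 × (-0.161) = -2.673
GC term: 0.41 × 60 = 24.6; length term: −600/25 = −24
Tm = 81.5 + (-2.673) + 24.6 − 24 = 79.427 → 79.4°C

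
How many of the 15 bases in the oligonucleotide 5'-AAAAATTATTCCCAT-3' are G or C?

Scanning the sequence gives T=5, C=3, A=7, G=0.
G+C = 0 + 3 = 3

3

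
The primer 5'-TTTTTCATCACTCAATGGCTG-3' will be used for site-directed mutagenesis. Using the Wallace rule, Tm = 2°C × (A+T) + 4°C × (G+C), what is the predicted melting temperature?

58°C

A=4, C=5, T=9, G=3
A+T = 13, G+C = 8
Tm = 2×13 + 4×8 = 58°C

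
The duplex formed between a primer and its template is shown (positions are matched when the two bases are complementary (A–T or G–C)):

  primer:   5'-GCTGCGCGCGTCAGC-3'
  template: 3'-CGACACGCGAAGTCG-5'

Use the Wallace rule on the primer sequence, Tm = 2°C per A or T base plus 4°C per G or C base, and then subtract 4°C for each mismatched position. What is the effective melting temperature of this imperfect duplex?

Primer base counts: A=1, T=2, G=6, C=6 → A+T=3, G+C=12
Perfect-match Tm = 2(3) + 4(12) = 6 + 48 = 54°C
Mismatches (positions where the bases are not complementary): 2 (at positions 5, 10)
Effective Tm = 54 − 2×4 = 54 − 8 = 46°C

46°C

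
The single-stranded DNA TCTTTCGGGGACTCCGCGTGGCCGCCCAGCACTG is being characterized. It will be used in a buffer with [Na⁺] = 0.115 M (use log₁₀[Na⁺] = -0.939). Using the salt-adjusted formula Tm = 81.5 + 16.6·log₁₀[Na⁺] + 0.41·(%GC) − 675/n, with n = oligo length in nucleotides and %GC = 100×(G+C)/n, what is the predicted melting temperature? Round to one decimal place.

Length n = 34. T=7, C=13, G=11, A=3
G+C = 24, so %GC = 24/34 × 100 = 70.588%
Salt term: 16.6 × (-0.939) = -15.587
GC term: 0.41 × 70.588 = 28.941; length term: −675/34 = −19.853
Tm = 81.5 + (-15.587) + 28.941 − 19.853 = 75.001 → 75.0°C

75.0°C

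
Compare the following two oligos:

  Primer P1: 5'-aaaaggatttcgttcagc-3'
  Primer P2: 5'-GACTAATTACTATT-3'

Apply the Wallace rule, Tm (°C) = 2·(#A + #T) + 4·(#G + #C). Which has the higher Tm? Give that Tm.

Primer P1, 50°C

Primer P1: A+T=11, G+C=7 → Tm = 2(11)+4(7) = 50°C
Primer P2: A+T=11, G+C=3 → Tm = 2(11)+4(3) = 34°C
50°C vs 34°C → primer P1 is higher.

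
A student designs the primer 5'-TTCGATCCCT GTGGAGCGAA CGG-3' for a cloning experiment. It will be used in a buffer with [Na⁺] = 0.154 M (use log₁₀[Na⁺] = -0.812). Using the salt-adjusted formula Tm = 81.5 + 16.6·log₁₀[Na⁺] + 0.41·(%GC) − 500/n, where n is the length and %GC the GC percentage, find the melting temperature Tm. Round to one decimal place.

71.2°C

Length n = 23. Base counts: C=6, A=4, T=5, G=8
G+C = 14, so %GC = 14/23 × 100 = 60.87%
Salt term: 16.6 × (-0.812) = -13.479
GC term: 0.41 × 60.87 = 24.957; length term: −500/23 = −21.739
Tm = 81.5 + (-13.479) + 24.957 − 21.739 = 71.239 → 71.2°C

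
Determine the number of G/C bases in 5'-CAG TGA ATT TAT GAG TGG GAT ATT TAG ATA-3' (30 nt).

Base counts: C=1, A=10, G=8, T=11
Total G or C: 8 + 1 = 9

9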